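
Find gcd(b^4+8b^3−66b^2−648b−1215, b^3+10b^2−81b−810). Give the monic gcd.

By polynomial division,
  b^4+8b^3−66b^2−648b−1215 = (b−2)(b^3+10b^2−81b−810) + (35b^2−2835)
  b^3+10b^2−81b−810 = ((1/35)b+2/7)(35b^2−2835) + (0)
Last nonzero remainder: 35b^2−2835. Dividing through by 35 gives the monic gcd b^2−81.

b^2−81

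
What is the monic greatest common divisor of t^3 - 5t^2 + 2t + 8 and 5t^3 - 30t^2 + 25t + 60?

Repeated division with remainder:
  t^3 - 5t^2 + 2t + 8 = (1/5)(5t^3 - 30t^2 + 25t + 60) + (t^2 - 3t - 4)
  5t^3 - 30t^2 + 25t + 60 = (5t - 15)(t^2 - 3t - 4) + (0)
The last nonzero remainder t^2 - 3t - 4 is already monic.

t^2 - 3t - 4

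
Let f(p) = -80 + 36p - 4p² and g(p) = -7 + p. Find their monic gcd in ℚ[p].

1

By polynomial division,
  -4p² + 36p - 80 = (-4p + 8)(p - 7) + (-24)
  p - 7 = (-(1/24)p + 7/24)(-24) + (0)
The last nonzero remainder is the constant -24, so the polynomials are coprime and gcd = 1.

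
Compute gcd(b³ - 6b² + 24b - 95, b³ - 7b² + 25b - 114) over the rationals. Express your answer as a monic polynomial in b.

b² - b + 19

Euclidean algorithm in ℚ[b]:
  b³ - 6b² + 24b - 95 = (b³ - 7b² + 25b - 114) + (b² - b + 19)
  b³ - 7b² + 25b - 114 = (b - 6)(b² - b + 19) + (0)
The last nonzero remainder b² - b + 19 is already monic.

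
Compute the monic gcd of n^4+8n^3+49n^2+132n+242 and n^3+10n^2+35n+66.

Apply the Euclidean algorithm:
  n^4+8n^3+49n^2+132n+242 = (n−2)(n^3+10n^2+35n+66) + (34n^2+136n+374)
  n^3+10n^2+35n+66 = ((1/34)n+3/17)(34n^2+136n+374) + (0)
Last nonzero remainder: 34n^2+136n+374. Dividing through by 34 gives the monic gcd n^2+4n+11.

n^2+4n+11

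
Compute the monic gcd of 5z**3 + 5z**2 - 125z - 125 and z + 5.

z + 5

Repeated division with remainder:
  5z**3 + 5z**2 - 125z - 125 = (5z**2 - 20z - 25)(z + 5) + (0)
The last nonzero remainder z + 5 is already monic.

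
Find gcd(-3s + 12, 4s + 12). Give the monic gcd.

1

Euclidean algorithm in ℚ[s]:
  -3s + 12 = (-3/4)(4s + 12) + (21)
  4s + 12 = ((4/21)s + 4/7)(21) + (0)
The last nonzero remainder is the constant 21, so the polynomials are coprime and gcd = 1.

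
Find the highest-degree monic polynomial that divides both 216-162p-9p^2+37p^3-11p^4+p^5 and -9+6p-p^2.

Apply the Euclidean algorithm:
  p^5-11p^4+37p^3-9p^2-162p+216 = (-p^3+5p^2+2p-24)(-p^2+6p-9) + (0)
Last nonzero remainder: -p^2+6p-9. Dividing through by -1 gives the monic gcd p^2-6p+9.

9-6p+p^2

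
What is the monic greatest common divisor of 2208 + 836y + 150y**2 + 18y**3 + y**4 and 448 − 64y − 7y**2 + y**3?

Repeated division with remainder:
  y**4 + 18y**3 + 150y**2 + 836y + 2208 = (y + 25)(y**3 − 7y**2 − 64y + 448) + (389y**2 + 1988y − 8992)
  y**3 − 7y**2 − 64y + 448 = ((1/389)y − 4711/151321)(389y**2 + 1988y − 8992) + ((3178812/151321)y + 25430496/151321)
  389y**2 + 1988y − 8992 = ((58863869/3178812)y − 42521201/794703)((3178812/151321)y + 25430496/151321) + (0)
Last nonzero remainder: (3178812/151321)y + 25430496/151321. Dividing through by 3178812/151321 gives the monic gcd y + 8.

8 + y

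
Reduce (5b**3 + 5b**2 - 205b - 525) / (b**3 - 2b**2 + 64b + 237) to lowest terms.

(5b**2 - 10b - 175)/(b**2 - 5b + 79)

Apply the Euclidean algorithm:
  5b**3 + 5b**2 - 205b - 525 = (5)(b**3 - 2b**2 + 64b + 237) + (15b**2 - 525b - 1710)
  b**3 - 2b**2 + 64b + 237 = ((1/15)b + 11/5)(15b**2 - 525b - 1710) + (1333b + 3999)
  15b**2 - 525b - 1710 = ((15/1333)b - 570/1333)(1333b + 3999) + (0)
Last nonzero remainder: 1333b + 3999. Dividing through by 1333 gives the monic gcd b + 3.
Cancel b + 3 from numerator and denominator to get the reduced form.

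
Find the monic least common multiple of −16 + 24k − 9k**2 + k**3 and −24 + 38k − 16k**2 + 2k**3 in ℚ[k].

Euclidean algorithm in ℚ[k]:
  k**3 − 9k**2 + 24k − 16 = (1/2)(2k**3 − 16k**2 + 38k − 24) + (−k**2 + 5k − 4)
  2k**3 − 16k**2 + 38k − 24 = (−2k + 6)(−k**2 + 5k − 4) + (0)
Last nonzero remainder: −k**2 + 5k − 4. Dividing through by −1 gives the monic gcd k**2 − 5k + 4.
Then lcm(f, g) = f·g / gcd(f, g); expanding and making the result monic gives the answer.

48 − 88k + 51k**2 − 12k**3 + k**4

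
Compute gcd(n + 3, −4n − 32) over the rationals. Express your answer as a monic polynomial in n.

1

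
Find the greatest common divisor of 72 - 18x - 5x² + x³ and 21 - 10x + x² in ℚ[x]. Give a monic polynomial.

Apply the Euclidean algorithm:
  x³ - 5x² - 18x + 72 = (x + 5)(x² - 10x + 21) + (11x - 33)
  x² - 10x + 21 = ((1/11)x - 7/11)(11x - 33) + (0)
Last nonzero remainder: 11x - 33. Dividing through by 11 gives the monic gcd x - 3.

-3 + x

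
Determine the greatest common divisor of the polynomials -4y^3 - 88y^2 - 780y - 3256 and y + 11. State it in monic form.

y + 11

By polynomial division,
  -4y^3 - 88y^2 - 780y - 3256 = (-4y^2 - 44y - 296)(y + 11) + (0)
The last nonzero remainder y + 11 is already monic.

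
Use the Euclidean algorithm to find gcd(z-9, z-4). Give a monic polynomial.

1

Euclidean algorithm in ℚ[z]:
  z-9 = (z-4) + (-5)
  z-4 = (-(1/5)z+4/5)(-5) + (0)
The last nonzero remainder is the constant -5, so the polynomials are coprime and gcd = 1.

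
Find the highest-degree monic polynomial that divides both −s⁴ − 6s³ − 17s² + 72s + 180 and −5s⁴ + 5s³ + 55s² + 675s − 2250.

s³ + 4s² + 9s − 90

Apply the Euclidean algorithm:
  −s⁴ − 6s³ − 17s² + 72s + 180 = (1/5)(−5s⁴ + 5s³ + 55s² + 675s − 2250) + (−7s³ − 28s² − 63s + 630)
  −5s⁴ + 5s³ + 55s² + 675s − 2250 = ((5/7)s − 25/7)(−7s³ − 28s² − 63s + 630) + (0)
Last nonzero remainder: −7s³ − 28s² − 63s + 630. Dividing through by −7 gives the monic gcd s³ + 4s² + 9s − 90.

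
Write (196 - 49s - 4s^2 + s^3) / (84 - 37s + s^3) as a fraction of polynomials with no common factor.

(-7 + s)/(-3 + s)

Euclidean algorithm in ℚ[s]:
  s^3 - 4s^2 - 49s + 196 = (s^3 - 37s + 84) + (-4s^2 - 12s + 112)
  s^3 - 37s + 84 = (-(1/4)s + 3/4)(-4s^2 - 12s + 112) + (0)
Last nonzero remainder: -4s^2 - 12s + 112. Dividing through by -4 gives the monic gcd s^2 + 3s - 28.
Cancel s^2 + 3s - 28 from numerator and denominator to get the reduced form.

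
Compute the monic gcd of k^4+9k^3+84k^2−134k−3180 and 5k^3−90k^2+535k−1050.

By polynomial division,
  k^4+9k^3+84k^2−134k−3180 = ((1/5)k+27/5)(5k^3−90k^2+535k−1050) + (463k^2−2813k+2490)
  5k^3−90k^2+535k−1050 = ((5/463)k−27605/214369)(463k^2−2813k+2490) + ((31270200/214369)k−156351000/214369)
  463k^2−2813k+2490 = ((99252847/31270200)k−17792627/5211700)((31270200/214369)k−156351000/214369) + (0)
Last nonzero remainder: (31270200/214369)k−156351000/214369. Dividing through by 31270200/214369 gives the monic gcd k−5.

k−5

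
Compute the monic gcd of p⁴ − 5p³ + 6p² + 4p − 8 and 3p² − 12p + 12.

Apply the Euclidean algorithm:
  p⁴ − 5p³ + 6p² + 4p − 8 = ((1/3)p² − (1/3)p − 2/3)(3p² − 12p + 12) + (0)
Last nonzero remainder: 3p² − 12p + 12. Dividing through by 3 gives the monic gcd p² − 4p + 4.

p² − 4p + 4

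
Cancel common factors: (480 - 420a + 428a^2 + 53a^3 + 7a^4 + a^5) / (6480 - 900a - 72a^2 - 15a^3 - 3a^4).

(-8 + 7a - 7a^2 - a^3)/(-108 + 15a + 3a^2)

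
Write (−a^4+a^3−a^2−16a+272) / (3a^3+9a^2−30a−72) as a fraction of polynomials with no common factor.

(−a^3+5a^2−21a+68)/(3a^2−3a−18)

By polynomial division,
  −a^4+a^3−a^2−16a+272 = (−(1/3)a+4/3)(3a^3+9a^2−30a−72) + (−23a^2+368)
  3a^3+9a^2−30a−72 = (−(3/23)a−9/23)(−23a^2+368) + (18a+72)
  −23a^2+368 = (−(23/18)a+46/9)(18a+72) + (0)
Last nonzero remainder: 18a+72. Dividing through by 18 gives the monic gcd a+4.
Cancel a+4 from numerator and denominator to get the reduced form.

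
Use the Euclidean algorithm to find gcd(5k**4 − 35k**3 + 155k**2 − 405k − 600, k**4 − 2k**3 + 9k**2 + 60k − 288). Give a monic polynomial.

Apply the Euclidean algorithm:
  5k**4 − 35k**3 + 155k**2 − 405k − 600 = (5)(k**4 − 2k**3 + 9k**2 + 60k − 288) + (−25k**3 + 110k**2 − 705k + 840)
  k**4 − 2k**3 + 9k**2 + 60k − 288 = (−(1/25)k − 12/125)(−25k**3 + 110k**2 − 705k + 840) + (−(216/25)k**2 + (648/25)k − 5184/25)
  −25k**3 + 110k**2 − 705k + 840 = ((625/216)k − 875/216)(−(216/25)k**2 + (648/25)k − 5184/25) + (0)
Last nonzero remainder: −(216/25)k**2 + (648/25)k − 5184/25. Dividing through by −216/25 gives the monic gcd k**2 − 3k + 24.

k**2 − 3k + 24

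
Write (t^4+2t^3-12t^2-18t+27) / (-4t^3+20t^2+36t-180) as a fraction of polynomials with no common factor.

By polynomial division,
  t^4+2t^3-12t^2-18t+27 = (-(1/4)t-7/4)(-4t^3+20t^2+36t-180) + (32t^2-288)
  -4t^3+20t^2+36t-180 = (-(1/8)t+5/8)(32t^2-288) + (0)
Last nonzero remainder: 32t^2-288. Dividing through by 32 gives the monic gcd t^2-9.
Cancel t^2-9 from numerator and denominator to get the reduced form.

(-t^2-2t+3)/(4t-20)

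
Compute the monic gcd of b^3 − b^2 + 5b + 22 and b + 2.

b + 2

Euclidean algorithm in ℚ[b]:
  b^3 − b^2 + 5b + 22 = (b^2 − 3b + 11)(b + 2) + (0)
The last nonzero remainder b + 2 is already monic.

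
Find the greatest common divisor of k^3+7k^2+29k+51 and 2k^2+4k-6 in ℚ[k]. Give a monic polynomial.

k+3

Apply the Euclidean algorithm:
  k^3+7k^2+29k+51 = ((1/2)k+5/2)(2k^2+4k-6) + (22k+66)
  2k^2+4k-6 = ((1/11)k-1/11)(22k+66) + (0)
Last nonzero remainder: 22k+66. Dividing through by 22 gives the monic gcd k+3.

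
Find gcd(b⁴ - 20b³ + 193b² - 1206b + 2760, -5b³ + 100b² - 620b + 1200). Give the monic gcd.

Repeated division with remainder:
  b⁴ - 20b³ + 193b² - 1206b + 2760 = (-(1/5)b)(-5b³ + 100b² - 620b + 1200) + (69b² - 966b + 2760)
  -5b³ + 100b² - 620b + 1200 = (-(5/69)b + 10/23)(69b² - 966b + 2760) + (0)
Last nonzero remainder: 69b² - 966b + 2760. Dividing through by 69 gives the monic gcd b² - 14b + 40.

b² - 14b + 40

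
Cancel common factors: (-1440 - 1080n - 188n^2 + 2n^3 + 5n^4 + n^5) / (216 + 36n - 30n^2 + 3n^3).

Euclidean algorithm in ℚ[n]:
  n^5 + 5n^4 + 2n^3 - 188n^2 - 1080n - 1440 = ((1/3)n^2 + 5n + 140/3)(3n^3 - 30n^2 + 36n + 216) + (960n^2 - 3840n - 11520)
  3n^3 - 30n^2 + 36n + 216 = ((1/320)n - 3/160)(960n^2 - 3840n - 11520) + (0)
Last nonzero remainder: 960n^2 - 3840n - 11520. Dividing through by 960 gives the monic gcd n^2 - 4n - 12.
Cancel n^2 - 4n - 12 from numerator and denominator to get the reduced form.

(120 + 50n + 9n^2 + n^3)/(-18 + 3n)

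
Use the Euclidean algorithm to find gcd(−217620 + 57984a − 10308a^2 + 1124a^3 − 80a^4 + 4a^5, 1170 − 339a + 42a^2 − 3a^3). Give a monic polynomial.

Apply the Euclidean algorithm:
  4a^5 − 80a^4 + 1124a^3 − 10308a^2 + 57984a − 217620 = (−(4/3)a^2 + 8a − 112)(−3a^3 + 42a^2 − 339a + 1170) + (−1332a^2 + 10656a − 86580)
  −3a^3 + 42a^2 − 339a + 1170 = ((1/444)a − 1/74)(−1332a^2 + 10656a − 86580) + (0)
Last nonzero remainder: −1332a^2 + 10656a − 86580. Dividing through by −1332 gives the monic gcd a^2 − 8a + 65.

65 − 8a + a^2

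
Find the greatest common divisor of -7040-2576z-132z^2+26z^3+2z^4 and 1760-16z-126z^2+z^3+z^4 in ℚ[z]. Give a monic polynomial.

-440-106z+5z^2+z^3

Apply the Euclidean algorithm:
  2z^4+26z^3-132z^2-2576z-7040 = (2)(z^4+z^3-126z^2-16z+1760) + (24z^3+120z^2-2544z-10560)
  z^4+z^3-126z^2-16z+1760 = ((1/24)z-1/6)(24z^3+120z^2-2544z-10560) + (0)
Last nonzero remainder: 24z^3+120z^2-2544z-10560. Dividing through by 24 gives the monic gcd z^3+5z^2-106z-440.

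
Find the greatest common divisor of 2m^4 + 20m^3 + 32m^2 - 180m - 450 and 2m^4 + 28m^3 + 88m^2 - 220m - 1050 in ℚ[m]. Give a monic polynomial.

Repeated division with remainder:
  2m^4 + 20m^3 + 32m^2 - 180m - 450 = (2m^4 + 28m^3 + 88m^2 - 220m - 1050) + (-8m^3 - 56m^2 + 40m + 600)
  2m^4 + 28m^3 + 88m^2 - 220m - 1050 = (-(1/4)m - 7/4)(-8m^3 - 56m^2 + 40m + 600) + (0)
Last nonzero remainder: -8m^3 - 56m^2 + 40m + 600. Dividing through by -8 gives the monic gcd m^3 + 7m^2 - 5m - 75.

m^3 + 7m^2 - 5m - 75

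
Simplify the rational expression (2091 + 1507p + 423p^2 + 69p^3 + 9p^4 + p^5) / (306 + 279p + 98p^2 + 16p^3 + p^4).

(41 - p + p^2)/(6 + p)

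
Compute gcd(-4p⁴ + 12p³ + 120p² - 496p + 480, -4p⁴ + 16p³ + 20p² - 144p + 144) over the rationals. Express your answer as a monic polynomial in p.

p² - 4p + 4

Repeated division with remainder:
  -4p⁴ + 12p³ + 120p² - 496p + 480 = (-4p⁴ + 16p³ + 20p² - 144p + 144) + (-4p³ + 100p² - 352p + 336)
  -4p⁴ + 16p³ + 20p² - 144p + 144 = (p + 21)(-4p³ + 100p² - 352p + 336) + (-1728p² + 6912p - 6912)
  -4p³ + 100p² - 352p + 336 = ((1/432)p - 7/144)(-1728p² + 6912p - 6912) + (0)
Last nonzero remainder: -1728p² + 6912p - 6912. Dividing through by -1728 gives the monic gcd p² - 4p + 4.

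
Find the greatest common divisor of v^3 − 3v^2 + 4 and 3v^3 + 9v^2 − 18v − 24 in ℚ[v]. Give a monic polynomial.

By polynomial division,
  v^3 − 3v^2 + 4 = (1/3)(3v^3 + 9v^2 − 18v − 24) + (−6v^2 + 6v + 12)
  3v^3 + 9v^2 − 18v − 24 = (−(1/2)v − 2)(−6v^2 + 6v + 12) + (0)
Last nonzero remainder: −6v^2 + 6v + 12. Dividing through by −6 gives the monic gcd v^2 − v − 2.

v^2 − v − 2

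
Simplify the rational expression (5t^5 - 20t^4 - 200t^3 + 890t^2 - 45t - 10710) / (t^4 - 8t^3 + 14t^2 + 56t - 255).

(5t^2 - 5t - 210)/(t - 5)

Repeated division with remainder:
  5t^5 - 20t^4 - 200t^3 + 890t^2 - 45t - 10710 = (5t + 20)(t^4 - 8t^3 + 14t^2 + 56t - 255) + (-110t^3 + 330t^2 + 110t - 5610)
  t^4 - 8t^3 + 14t^2 + 56t - 255 = (-(1/110)t + 1/22)(-110t^3 + 330t^2 + 110t - 5610) + (0)
Last nonzero remainder: -110t^3 + 330t^2 + 110t - 5610. Dividing through by -110 gives the monic gcd t^3 - 3t^2 - t + 51.
Cancel t^3 - 3t^2 - t + 51 from numerator and denominator to get the reduced form.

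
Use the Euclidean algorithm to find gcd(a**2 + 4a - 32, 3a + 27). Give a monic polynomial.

Euclidean algorithm in ℚ[a]:
  a**2 + 4a - 32 = ((1/3)a - 5/3)(3a + 27) + (13)
  3a + 27 = ((3/13)a + 27/13)(13) + (0)
The last nonzero remainder is the constant 13, so the polynomials are coprime and gcd = 1.

1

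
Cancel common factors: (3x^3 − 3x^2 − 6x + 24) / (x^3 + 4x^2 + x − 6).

(3x^2 − 9x + 12)/(x^2 + 2x − 3)

Apply the Euclidean algorithm:
  3x^3 − 3x^2 − 6x + 24 = (3)(x^3 + 4x^2 + x − 6) + (−15x^2 − 9x + 42)
  x^3 + 4x^2 + x − 6 = (−(1/15)x − 17/75)(−15x^2 − 9x + 42) + ((44/25)x + 88/25)
  −15x^2 − 9x + 42 = (−(375/44)x + 525/44)((44/25)x + 88/25) + (0)
Last nonzero remainder: (44/25)x + 88/25. Dividing through by 44/25 gives the monic gcd x + 2.
Cancel x + 2 from numerator and denominator to get the reduced form.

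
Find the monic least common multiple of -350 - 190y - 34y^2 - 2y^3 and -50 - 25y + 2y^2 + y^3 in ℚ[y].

-1750 - 1475y - 280y^2 + 34y^3 + 14y^4 + y^5

Repeated division with remainder:
  -2y^3 - 34y^2 - 190y - 350 = (-2)(y^3 + 2y^2 - 25y - 50) + (-30y^2 - 240y - 450)
  y^3 + 2y^2 - 25y - 50 = (-(1/30)y + 1/5)(-30y^2 - 240y - 450) + (8y + 40)
  -30y^2 - 240y - 450 = (-(15/4)y - 45/4)(8y + 40) + (0)
Last nonzero remainder: 8y + 40. Dividing through by 8 gives the monic gcd y + 5.
Then lcm(f, g) = f·g / gcd(f, g); expanding and making the result monic gives the answer.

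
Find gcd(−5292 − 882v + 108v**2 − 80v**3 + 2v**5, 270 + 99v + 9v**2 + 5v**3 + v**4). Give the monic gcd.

54 + 9v + v**3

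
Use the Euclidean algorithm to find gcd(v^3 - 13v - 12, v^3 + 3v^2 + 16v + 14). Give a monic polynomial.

Euclidean algorithm in ℚ[v]:
  v^3 - 13v - 12 = (v^3 + 3v^2 + 16v + 14) + (-3v^2 - 29v - 26)
  v^3 + 3v^2 + 16v + 14 = (-(1/3)v + 20/9)(-3v^2 - 29v - 26) + ((646/9)v + 646/9)
  -3v^2 - 29v - 26 = (-(27/646)v - 117/323)((646/9)v + 646/9) + (0)
Last nonzero remainder: (646/9)v + 646/9. Dividing through by 646/9 gives the monic gcd v + 1.

v + 1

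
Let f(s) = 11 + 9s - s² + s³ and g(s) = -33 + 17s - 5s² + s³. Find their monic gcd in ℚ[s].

Euclidean algorithm in ℚ[s]:
  s³ - s² + 9s + 11 = (s³ - 5s² + 17s - 33) + (4s² - 8s + 44)
  s³ - 5s² + 17s - 33 = ((1/4)s - 3/4)(4s² - 8s + 44) + (0)
Last nonzero remainder: 4s² - 8s + 44. Dividing through by 4 gives the monic gcd s² - 2s + 11.

11 - 2s + s²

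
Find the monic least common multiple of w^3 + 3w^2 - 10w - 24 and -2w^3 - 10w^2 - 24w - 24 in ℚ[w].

w^5 + 6w^4 + 5w^3 - 36w^2 - 132w - 144

Euclidean algorithm in ℚ[w]:
  w^3 + 3w^2 - 10w - 24 = (-1/2)(-2w^3 - 10w^2 - 24w - 24) + (-2w^2 - 22w - 36)
  -2w^3 - 10w^2 - 24w - 24 = (w - 6)(-2w^2 - 22w - 36) + (-120w - 240)
  -2w^2 - 22w - 36 = ((1/60)w + 3/20)(-120w - 240) + (0)
Last nonzero remainder: -120w - 240. Dividing through by -120 gives the monic gcd w + 2.
Then lcm(f, g) = f·g / gcd(f, g); expanding and making the result monic gives the answer.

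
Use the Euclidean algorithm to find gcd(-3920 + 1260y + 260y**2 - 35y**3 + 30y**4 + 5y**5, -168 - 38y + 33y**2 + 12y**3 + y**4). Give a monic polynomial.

By polynomial division,
  5y**5 + 30y**4 - 35y**3 + 260y**2 + 1260y - 3920 = (5y - 30)(y**4 + 12y**3 + 33y**2 - 38y - 168) + (160y**3 + 1440y**2 + 960y - 8960)
  y**4 + 12y**3 + 33y**2 - 38y - 168 = ((1/160)y + 3/160)(160y**3 + 1440y**2 + 960y - 8960) + (0)
Last nonzero remainder: 160y**3 + 1440y**2 + 960y - 8960. Dividing through by 160 gives the monic gcd y**3 + 9y**2 + 6y - 56.

-56 + 6y + 9y**2 + y**3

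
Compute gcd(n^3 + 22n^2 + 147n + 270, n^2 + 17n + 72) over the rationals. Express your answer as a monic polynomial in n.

n + 9

Apply the Euclidean algorithm:
  n^3 + 22n^2 + 147n + 270 = (n + 5)(n^2 + 17n + 72) + (-10n - 90)
  n^2 + 17n + 72 = (-(1/10)n - 4/5)(-10n - 90) + (0)
Last nonzero remainder: -10n - 90. Dividing through by -10 gives the monic gcd n + 9.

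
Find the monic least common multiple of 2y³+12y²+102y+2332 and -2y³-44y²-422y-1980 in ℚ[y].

Apply the Euclidean algorithm:
  2y³+12y²+102y+2332 = (-1)(-2y³-44y²-422y-1980) + (-32y²-320y+352)
  -2y³-44y²-422y-1980 = ((1/16)y+3/4)(-32y²-320y+352) + (-204y-2244)
  -32y²-320y+352 = ((8/51)y-8/51)(-204y-2244) + (0)
Last nonzero remainder: -204y-2244. Dividing through by -204 gives the monic gcd y+11.
Then lcm(f, g) = f·g / gcd(f, g); expanding and making the result monic gives the answer.

y⁵+17y⁴+207y³+2267y²+17416y+104940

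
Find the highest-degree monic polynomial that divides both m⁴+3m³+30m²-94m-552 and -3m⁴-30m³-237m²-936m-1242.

m³+7m²+58m+138

Euclidean algorithm in ℚ[m]:
  m⁴+3m³+30m²-94m-552 = (-1/3)(-3m⁴-30m³-237m²-936m-1242) + (-7m³-49m²-406m-966)
  -3m⁴-30m³-237m²-936m-1242 = ((3/7)m+9/7)(-7m³-49m²-406m-966) + (0)
Last nonzero remainder: -7m³-49m²-406m-966. Dividing through by -7 gives the monic gcd m³+7m²+58m+138.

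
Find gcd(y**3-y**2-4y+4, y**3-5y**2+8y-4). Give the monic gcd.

y**2-3y+2

Repeated division with remainder:
  y**3-y**2-4y+4 = (y**3-5y**2+8y-4) + (4y**2-12y+8)
  y**3-5y**2+8y-4 = ((1/4)y-1/2)(4y**2-12y+8) + (0)
Last nonzero remainder: 4y**2-12y+8. Dividing through by 4 gives the monic gcd y**2-3y+2.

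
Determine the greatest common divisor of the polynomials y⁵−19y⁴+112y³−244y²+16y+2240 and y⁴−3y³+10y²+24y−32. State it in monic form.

y³−2y²+8y+32

Apply the Euclidean algorithm:
  y⁵−19y⁴+112y³−244y²+16y+2240 = (y−16)(y⁴−3y³+10y²+24y−32) + (54y³−108y²+432y+1728)
  y⁴−3y³+10y²+24y−32 = ((1/54)y−1/54)(54y³−108y²+432y+1728) + (0)
Last nonzero remainder: 54y³−108y²+432y+1728. Dividing through by 54 gives the monic gcd y³−2y²+8y+32.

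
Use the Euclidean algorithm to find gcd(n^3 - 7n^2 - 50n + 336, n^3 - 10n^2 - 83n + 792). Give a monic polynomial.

n - 8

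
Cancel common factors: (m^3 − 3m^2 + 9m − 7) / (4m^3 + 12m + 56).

(m − 1)/(4m + 8)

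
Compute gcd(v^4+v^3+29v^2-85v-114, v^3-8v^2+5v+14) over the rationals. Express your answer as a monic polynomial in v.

v+1

Apply the Euclidean algorithm:
  v^4+v^3+29v^2-85v-114 = (v+9)(v^3-8v^2+5v+14) + (96v^2-144v-240)
  v^3-8v^2+5v+14 = ((1/96)v-13/192)(96v^2-144v-240) + (-(9/4)v-9/4)
  96v^2-144v-240 = (-(128/3)v+320/3)(-(9/4)v-9/4) + (0)
Last nonzero remainder: -(9/4)v-9/4. Dividing through by -9/4 gives the monic gcd v+1.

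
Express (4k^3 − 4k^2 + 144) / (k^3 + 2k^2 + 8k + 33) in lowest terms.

(4k^2 − 16k + 48)/(k^2 − k + 11)

Repeated division with remainder:
  4k^3 − 4k^2 + 144 = (4)(k^3 + 2k^2 + 8k + 33) + (−12k^2 − 32k + 12)
  k^3 + 2k^2 + 8k + 33 = (−(1/12)k + 1/18)(−12k^2 − 32k + 12) + ((97/9)k + 97/3)
  −12k^2 − 32k + 12 = (−(108/97)k + 36/97)((97/9)k + 97/3) + (0)
Last nonzero remainder: (97/9)k + 97/3. Dividing through by 97/9 gives the monic gcd k + 3.
Cancel k + 3 from numerator and denominator to get the reduced form.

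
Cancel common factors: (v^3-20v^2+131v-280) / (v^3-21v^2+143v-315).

(v-8)/(v-9)

Repeated division with remainder:
  v^3-20v^2+131v-280 = (v^3-21v^2+143v-315) + (v^2-12v+35)
  v^3-21v^2+143v-315 = (v-9)(v^2-12v+35) + (0)
The last nonzero remainder v^2-12v+35 is already monic.
Cancel v^2-12v+35 from numerator and denominator to get the reduced form.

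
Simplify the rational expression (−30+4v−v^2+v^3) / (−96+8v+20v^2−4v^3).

(−10−2v−v^2)/(−32−8v+4v^2)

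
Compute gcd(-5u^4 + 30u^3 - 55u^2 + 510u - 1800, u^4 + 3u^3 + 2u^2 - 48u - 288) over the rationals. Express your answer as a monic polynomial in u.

u^3 - u^2 + 6u - 72

Euclidean algorithm in ℚ[u]:
  -5u^4 + 30u^3 - 55u^2 + 510u - 1800 = (-5)(u^4 + 3u^3 + 2u^2 - 48u - 288) + (45u^3 - 45u^2 + 270u - 3240)
  u^4 + 3u^3 + 2u^2 - 48u - 288 = ((1/45)u + 4/45)(45u^3 - 45u^2 + 270u - 3240) + (0)
Last nonzero remainder: 45u^3 - 45u^2 + 270u - 3240. Dividing through by 45 gives the monic gcd u^3 - u^2 + 6u - 72.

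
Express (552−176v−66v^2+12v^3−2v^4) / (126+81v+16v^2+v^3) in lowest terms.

(184−120v+18v^2−2v^3)/(42+13v+v^2)

By polynomial division,
  −2v^4+12v^3−66v^2−176v+552 = (−2v+44)(v^3+16v^2+81v+126) + (−608v^2−3488v−4992)
  v^3+16v^2+81v+126 = (−(1/608)v−195/11552)(−608v^2−3488v−4992) + ((5022/361)v+15066/361)
  −608v^2−3488v−4992 = (−(109744/2511)v−300352/2511)((5022/361)v+15066/361) + (0)
Last nonzero remainder: (5022/361)v+15066/361. Dividing through by 5022/361 gives the monic gcd v+3.
Cancel v+3 from numerator and denominator to get the reduced form.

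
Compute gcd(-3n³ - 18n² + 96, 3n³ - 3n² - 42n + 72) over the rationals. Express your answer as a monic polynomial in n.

n² + 2n - 8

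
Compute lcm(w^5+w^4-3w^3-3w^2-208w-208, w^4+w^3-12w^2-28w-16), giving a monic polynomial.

w^7+5w^6+5w^5-11w^4-232w^3-1052w^2-1664w-832

Repeated division with remainder:
  w^5+w^4-3w^3-3w^2-208w-208 = (w)(w^4+w^3-12w^2-28w-16) + (9w^3+25w^2-192w-208)
  w^4+w^3-12w^2-28w-16 = ((1/9)w-16/81)(9w^3+25w^2-192w-208) + ((1156/81)w^2-(1156/27)w-4624/81)
  9w^3+25w^2-192w-208 = ((729/1156)w+1053/289)((1156/81)w^2-(1156/27)w-4624/81) + (0)
Last nonzero remainder: (1156/81)w^2-(1156/27)w-4624/81. Dividing through by 1156/81 gives the monic gcd w^2-3w-4.
Then lcm(f, g) = f·g / gcd(f, g); expanding and making the result monic gives the answer.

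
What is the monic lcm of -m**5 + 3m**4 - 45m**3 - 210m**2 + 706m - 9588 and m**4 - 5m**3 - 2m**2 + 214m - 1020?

m**6 - 8m**5 + 60m**4 - 15m**3 - 1756m**2 + 13118m - 47940

Euclidean algorithm in ℚ[m]:
  -m**5 + 3m**4 - 45m**3 - 210m**2 + 706m - 9588 = (-m - 2)(m**4 - 5m**3 - 2m**2 + 214m - 1020) + (-57m**3 + 114m - 11628)
  m**4 - 5m**3 - 2m**2 + 214m - 1020 = (-(1/57)m + 5/57)(-57m**3 + 114m - 11628) + (0)
Last nonzero remainder: -57m**3 + 114m - 11628. Dividing through by -57 gives the monic gcd m**3 - 2m + 204.
Then lcm(f, g) = f·g / gcd(f, g); expanding and making the result monic gives the answer.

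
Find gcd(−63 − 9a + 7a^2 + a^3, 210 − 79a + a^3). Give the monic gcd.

Apply the Euclidean algorithm:
  a^3 + 7a^2 − 9a − 63 = (a^3 − 79a + 210) + (7a^2 + 70a − 273)
  a^3 − 79a + 210 = ((1/7)a − 10/7)(7a^2 + 70a − 273) + (60a − 180)
  7a^2 + 70a − 273 = ((7/60)a + 91/60)(60a − 180) + (0)
Last nonzero remainder: 60a − 180. Dividing through by 60 gives the monic gcd a − 3.

−3 + a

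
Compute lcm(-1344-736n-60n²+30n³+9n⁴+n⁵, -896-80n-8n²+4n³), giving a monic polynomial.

10752+4544n-256n²-300n³-42n⁴+n⁵+n⁶

Apply the Euclidean algorithm:
  n⁵+9n⁴+30n³-60n²-736n-1344 = ((1/4)n²+(11/4)n+18)(4n³-8n²-80n-896) + (528n²+3168n+14784)
  4n³-8n²-80n-896 = ((1/132)n-2/33)(528n²+3168n+14784) + (0)
Last nonzero remainder: 528n²+3168n+14784. Dividing through by 528 gives the monic gcd n²+6n+28.
Then lcm(f, g) = f·g / gcd(f, g); expanding and making the result monic gives the answer.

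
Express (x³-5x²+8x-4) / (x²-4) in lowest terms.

(x²-3x+2)/(x+2)

By polynomial division,
  x³-5x²+8x-4 = (x-5)(x²-4) + (12x-24)
  x²-4 = ((1/12)x+1/6)(12x-24) + (0)
Last nonzero remainder: 12x-24. Dividing through by 12 gives the monic gcd x-2.
Cancel x-2 from numerator and denominator to get the reduced form.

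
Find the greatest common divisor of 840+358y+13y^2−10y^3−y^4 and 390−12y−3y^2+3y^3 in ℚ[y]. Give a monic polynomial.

5+y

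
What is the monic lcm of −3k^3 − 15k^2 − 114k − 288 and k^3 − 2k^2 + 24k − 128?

Repeated division with remainder:
  −3k^3 − 15k^2 − 114k − 288 = (−3)(k^3 − 2k^2 + 24k − 128) + (−21k^2 − 42k − 672)
  k^3 − 2k^2 + 24k − 128 = (−(1/21)k + 4/21)(−21k^2 − 42k − 672) + (0)
Last nonzero remainder: −21k^2 − 42k − 672. Dividing through by −21 gives the monic gcd k^2 + 2k + 32.
Then lcm(f, g) = f·g / gcd(f, g); expanding and making the result monic gives the answer.

k^4 + k^3 + 18k^2 − 56k − 384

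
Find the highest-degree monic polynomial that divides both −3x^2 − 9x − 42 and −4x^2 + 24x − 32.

1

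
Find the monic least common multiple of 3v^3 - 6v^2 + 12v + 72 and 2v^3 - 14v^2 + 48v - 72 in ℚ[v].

Euclidean algorithm in ℚ[v]:
  3v^3 - 6v^2 + 12v + 72 = (3/2)(2v^3 - 14v^2 + 48v - 72) + (15v^2 - 60v + 180)
  2v^3 - 14v^2 + 48v - 72 = ((2/15)v - 2/5)(15v^2 - 60v + 180) + (0)
Last nonzero remainder: 15v^2 - 60v + 180. Dividing through by 15 gives the monic gcd v^2 - 4v + 12.
Then lcm(f, g) = f·g / gcd(f, g); expanding and making the result monic gives the answer.

v^4 - 5v^3 + 10v^2 + 12v - 72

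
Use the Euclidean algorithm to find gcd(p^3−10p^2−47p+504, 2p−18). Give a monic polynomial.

Euclidean algorithm in ℚ[p]:
  p^3−10p^2−47p+504 = ((1/2)p^2−(1/2)p−28)(2p−18) + (0)
Last nonzero remainder: 2p−18. Dividing through by 2 gives the monic gcd p−9.

p−9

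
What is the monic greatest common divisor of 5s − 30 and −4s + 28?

Repeated division with remainder:
  5s − 30 = (−5/4)(−4s + 28) + (5)
  −4s + 28 = (−(4/5)s + 28/5)(5) + (0)
The last nonzero remainder is the constant 5, so the polynomials are coprime and gcd = 1.

1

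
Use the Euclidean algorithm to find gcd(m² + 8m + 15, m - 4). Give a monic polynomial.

1

Apply the Euclidean algorithm:
  m² + 8m + 15 = (m + 12)(m - 4) + (63)
  m - 4 = ((1/63)m - 4/63)(63) + (0)
The last nonzero remainder is the constant 63, so the polynomials are coprime and gcd = 1.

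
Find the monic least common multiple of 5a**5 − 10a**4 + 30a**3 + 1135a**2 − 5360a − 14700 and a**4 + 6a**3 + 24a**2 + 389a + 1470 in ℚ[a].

a**6 + 3a**5 − 4a**4 + 257a**3 + 63a**2 − 8300a − 14700

Repeated division with remainder:
  5a**5 − 10a**4 + 30a**3 + 1135a**2 − 5360a − 14700 = (5a − 40)(a**4 + 6a**3 + 24a**2 + 389a + 1470) + (150a**3 + 150a**2 + 2850a + 44100)
  a**4 + 6a**3 + 24a**2 + 389a + 1470 = ((1/150)a + 1/30)(150a**3 + 150a**2 + 2850a + 44100) + (0)
Last nonzero remainder: 150a**3 + 150a**2 + 2850a + 44100. Dividing through by 150 gives the monic gcd a**3 + a**2 + 19a + 294.
Then lcm(f, g) = f·g / gcd(f, g); expanding and making the result monic gives the answer.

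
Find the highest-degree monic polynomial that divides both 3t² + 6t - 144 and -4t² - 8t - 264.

1

Repeated division with remainder:
  3t² + 6t - 144 = (-3/4)(-4t² - 8t - 264) + (-342)
  -4t² - 8t - 264 = ((2/171)t² + (4/171)t + 44/57)(-342) + (0)
The last nonzero remainder is the constant -342, so the polynomials are coprime and gcd = 1.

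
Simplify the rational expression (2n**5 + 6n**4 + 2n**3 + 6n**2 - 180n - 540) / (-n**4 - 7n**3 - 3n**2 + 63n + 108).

(-2n**2 - 20)/(n + 4)

By polynomial division,
  2n**5 + 6n**4 + 2n**3 + 6n**2 - 180n - 540 = (-2n + 8)(-n**4 - 7n**3 - 3n**2 + 63n + 108) + (52n**3 + 156n**2 - 468n - 1404)
  -n**4 - 7n**3 - 3n**2 + 63n + 108 = (-(1/52)n - 1/13)(52n**3 + 156n**2 - 468n - 1404) + (0)
Last nonzero remainder: 52n**3 + 156n**2 - 468n - 1404. Dividing through by 52 gives the monic gcd n**3 + 3n**2 - 9n - 27.
Cancel n**3 + 3n**2 - 9n - 27 from numerator and denominator to get the reduced form.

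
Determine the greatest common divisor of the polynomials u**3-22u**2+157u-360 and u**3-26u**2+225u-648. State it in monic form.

Repeated division with remainder:
  u**3-22u**2+157u-360 = (u**3-26u**2+225u-648) + (4u**2-68u+288)
  u**3-26u**2+225u-648 = ((1/4)u-9/4)(4u**2-68u+288) + (0)
Last nonzero remainder: 4u**2-68u+288. Dividing through by 4 gives the monic gcd u**2-17u+72.

u**2-17u+72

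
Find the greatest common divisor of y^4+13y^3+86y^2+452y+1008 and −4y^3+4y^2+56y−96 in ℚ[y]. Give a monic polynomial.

y+4

By polynomial division,
  y^4+13y^3+86y^2+452y+1008 = (−(1/4)y−7/2)(−4y^3+4y^2+56y−96) + (114y^2+624y+672)
  −4y^3+4y^2+56y−96 = (−(2/57)y+82/361)(114y^2+624y+672) + (−(22440/361)y−89760/361)
  114y^2+624y+672 = (−(6859/3740)y−2527/935)(−(22440/361)y−89760/361) + (0)
Last nonzero remainder: −(22440/361)y−89760/361. Dividing through by −22440/361 gives the monic gcd y+4.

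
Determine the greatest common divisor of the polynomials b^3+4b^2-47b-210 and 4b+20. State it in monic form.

b+5

Apply the Euclidean algorithm:
  b^3+4b^2-47b-210 = ((1/4)b^2-(1/4)b-21/2)(4b+20) + (0)
Last nonzero remainder: 4b+20. Dividing through by 4 gives the monic gcd b+5.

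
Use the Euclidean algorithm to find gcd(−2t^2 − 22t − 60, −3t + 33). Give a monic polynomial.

1

Apply the Euclidean algorithm:
  −2t^2 − 22t − 60 = ((2/3)t + 44/3)(−3t + 33) + (−544)
  −3t + 33 = ((3/544)t − 33/544)(−544) + (0)
The last nonzero remainder is the constant −544, so the polynomials are coprime and gcd = 1.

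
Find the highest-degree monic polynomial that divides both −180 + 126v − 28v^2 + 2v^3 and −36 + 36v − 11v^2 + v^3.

Repeated division with remainder:
  2v^3 − 28v^2 + 126v − 180 = (2)(v^3 − 11v^2 + 36v − 36) + (−6v^2 + 54v − 108)
  v^3 − 11v^2 + 36v − 36 = (−(1/6)v + 1/3)(−6v^2 + 54v − 108) + (0)
Last nonzero remainder: −6v^2 + 54v − 108. Dividing through by −6 gives the monic gcd v^2 − 9v + 18.

18 − 9v + v^2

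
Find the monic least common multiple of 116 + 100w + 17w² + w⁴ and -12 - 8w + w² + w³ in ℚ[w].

-348 - 184w + 49w² + 17w³ - 3w⁴ + w⁵

By polynomial division,
  w⁴ + 17w² + 100w + 116 = (w - 1)(w³ + w² - 8w - 12) + (26w² + 104w + 104)
  w³ + w² - 8w - 12 = ((1/26)w - 3/26)(26w² + 104w + 104) + (0)
Last nonzero remainder: 26w² + 104w + 104. Dividing through by 26 gives the monic gcd w² + 4w + 4.
Then lcm(f, g) = f·g / gcd(f, g); expanding and making the result monic gives the answer.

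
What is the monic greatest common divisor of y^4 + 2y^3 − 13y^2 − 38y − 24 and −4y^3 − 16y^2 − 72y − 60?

y + 1

By polynomial division,
  y^4 + 2y^3 − 13y^2 − 38y − 24 = (−(1/4)y + 1/2)(−4y^3 − 16y^2 − 72y − 60) + (−23y^2 − 17y + 6)
  −4y^3 − 16y^2 − 72y − 60 = ((4/23)y + 300/529)(−23y^2 − 17y + 6) + (−(33540/529)y − 33540/529)
  −23y^2 − 17y + 6 = ((12167/33540)y − 529/5590)(−(33540/529)y − 33540/529) + (0)
Last nonzero remainder: −(33540/529)y − 33540/529. Dividing through by −33540/529 gives the monic gcd y + 1.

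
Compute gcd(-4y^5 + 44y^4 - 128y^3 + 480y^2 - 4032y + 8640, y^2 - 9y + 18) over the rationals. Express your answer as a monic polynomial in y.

y^2 - 9y + 18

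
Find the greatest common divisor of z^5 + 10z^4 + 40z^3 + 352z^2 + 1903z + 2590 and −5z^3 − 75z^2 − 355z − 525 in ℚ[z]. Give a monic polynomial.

z^2 + 12z + 35

By polynomial division,
  z^5 + 10z^4 + 40z^3 + 352z^2 + 1903z + 2590 = (−(1/5)z^2 + z − 44/5)(−5z^3 − 75z^2 − 355z − 525) + (−58z^2 − 696z − 2030)
  −5z^3 − 75z^2 − 355z − 525 = ((5/58)z + 15/58)(−58z^2 − 696z − 2030) + (0)
Last nonzero remainder: −58z^2 − 696z − 2030. Dividing through by −58 gives the monic gcd z^2 + 12z + 35.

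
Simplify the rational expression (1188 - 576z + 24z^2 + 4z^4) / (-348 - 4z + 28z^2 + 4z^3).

(-99 + 15z + 3z^2 + z^3)/(29 + 10z + z^2)

Repeated division with remainder:
  4z^4 + 24z^2 - 576z + 1188 = (z - 7)(4z^3 + 28z^2 - 4z - 348) + (224z^2 - 256z - 1248)
  4z^3 + 28z^2 - 4z - 348 = ((1/56)z + 57/392)(224z^2 - 256z - 1248) + ((2720/49)z - 8160/49)
  224z^2 - 256z - 1248 = ((343/85)z + 637/85)((2720/49)z - 8160/49) + (0)
Last nonzero remainder: (2720/49)z - 8160/49. Dividing through by 2720/49 gives the monic gcd z - 3.
Cancel z - 3 from numerator and denominator to get the reduced form.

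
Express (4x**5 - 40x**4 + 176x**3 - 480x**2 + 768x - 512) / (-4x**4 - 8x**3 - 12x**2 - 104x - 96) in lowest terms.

Apply the Euclidean algorithm:
  4x**5 - 40x**4 + 176x**3 - 480x**2 + 768x - 512 = (-x + 12)(-4x**4 - 8x**3 - 12x**2 - 104x - 96) + (260x**3 - 440x**2 + 1920x + 640)
  -4x**4 - 8x**3 - 12x**2 - 104x - 96 = (-(1/65)x - 48/845)(260x**3 - 440x**2 + 1920x + 640) + (-(1260/169)x**2 + (2520/169)x - 10080/169)
  260x**3 - 440x**2 + 1920x + 640 = (-(2197/63)x - 676/63)(-(1260/169)x**2 + (2520/169)x - 10080/169) + (0)
Last nonzero remainder: -(1260/169)x**2 + (2520/169)x - 10080/169. Dividing through by -1260/169 gives the monic gcd x**2 - 2x + 8.
Cancel x**2 - 2x + 8 from numerator and denominator to get the reduced form.

(-x**3 + 8x**2 - 20x + 16)/(x**2 + 4x + 3)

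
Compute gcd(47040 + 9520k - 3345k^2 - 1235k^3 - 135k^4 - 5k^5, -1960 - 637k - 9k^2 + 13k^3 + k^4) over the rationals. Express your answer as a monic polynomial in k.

Apply the Euclidean algorithm:
  -5k^5 - 135k^4 - 1235k^3 - 3345k^2 + 9520k + 47040 = (-5k - 70)(k^4 + 13k^3 - 9k^2 - 637k - 1960) + (-370k^3 - 7160k^2 - 44870k - 90160)
  k^4 + 13k^3 - 9k^2 - 637k - 1960 = (-(1/370)k + 47/2738)(-370k^3 - 7160k^2 - 44870k - 90160) + (-(10080/1369)k^2 - (151200/1369)k - 564480/1369)
  -370k^3 - 7160k^2 - 44870k - 90160 = ((50653/1008)k + 31487/144)(-(10080/1369)k^2 - (151200/1369)k - 564480/1369) + (0)
Last nonzero remainder: -(10080/1369)k^2 - (151200/1369)k - 564480/1369. Dividing through by -10080/1369 gives the monic gcd k^2 + 15k + 56.

56 + 15k + k^2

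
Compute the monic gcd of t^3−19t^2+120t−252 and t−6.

By polynomial division,
  t^3−19t^2+120t−252 = (t^2−13t+42)(t−6) + (0)
The last nonzero remainder t−6 is already monic.

t−6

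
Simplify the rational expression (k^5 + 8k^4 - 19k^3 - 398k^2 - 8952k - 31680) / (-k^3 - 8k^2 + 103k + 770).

(-k^3 - 7k^2 - 84k - 288)/(k + 7)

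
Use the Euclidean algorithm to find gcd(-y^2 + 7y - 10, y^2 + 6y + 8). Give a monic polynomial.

1

Euclidean algorithm in ℚ[y]:
  -y^2 + 7y - 10 = (-1)(y^2 + 6y + 8) + (13y - 2)
  y^2 + 6y + 8 = ((1/13)y + 80/169)(13y - 2) + (1512/169)
  13y - 2 = ((2197/1512)y - 169/756)(1512/169) + (0)
The last nonzero remainder is the constant 1512/169, so the polynomials are coprime and gcd = 1.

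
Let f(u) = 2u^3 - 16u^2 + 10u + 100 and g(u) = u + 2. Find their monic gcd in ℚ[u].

u + 2

Apply the Euclidean algorithm:
  2u^3 - 16u^2 + 10u + 100 = (2u^2 - 20u + 50)(u + 2) + (0)
The last nonzero remainder u + 2 is already monic.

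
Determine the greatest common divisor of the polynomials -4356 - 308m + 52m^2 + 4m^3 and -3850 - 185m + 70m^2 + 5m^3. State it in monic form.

11 + m

By polynomial division,
  4m^3 + 52m^2 - 308m - 4356 = (4/5)(5m^3 + 70m^2 - 185m - 3850) + (-4m^2 - 160m - 1276)
  5m^3 + 70m^2 - 185m - 3850 = (-(5/4)m + 65/2)(-4m^2 - 160m - 1276) + (3420m + 37620)
  -4m^2 - 160m - 1276 = (-(1/855)m - 29/855)(3420m + 37620) + (0)
Last nonzero remainder: 3420m + 37620. Dividing through by 3420 gives the monic gcd m + 11.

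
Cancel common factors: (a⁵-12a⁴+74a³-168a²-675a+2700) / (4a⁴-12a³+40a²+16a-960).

(a³-11a²+75a-225)/(4a²-8a+80)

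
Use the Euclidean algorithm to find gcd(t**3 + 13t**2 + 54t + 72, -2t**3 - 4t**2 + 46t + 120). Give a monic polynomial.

Repeated division with remainder:
  t**3 + 13t**2 + 54t + 72 = (-1/2)(-2t**3 - 4t**2 + 46t + 120) + (11t**2 + 77t + 132)
  -2t**3 - 4t**2 + 46t + 120 = (-(2/11)t + 10/11)(11t**2 + 77t + 132) + (0)
Last nonzero remainder: 11t**2 + 77t + 132. Dividing through by 11 gives the monic gcd t**2 + 7t + 12.

t**2 + 7t + 12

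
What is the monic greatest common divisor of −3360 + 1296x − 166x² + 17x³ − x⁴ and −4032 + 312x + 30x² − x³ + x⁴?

Apply the Euclidean algorithm:
  −x⁴ + 17x³ − 166x² + 1296x − 3360 = (−1)(x⁴ − x³ + 30x² + 312x − 4032) + (16x³ − 136x² + 1608x − 7392)
  x⁴ − x³ + 30x² + 312x − 4032 = ((1/16)x + 15/32)(16x³ − 136x² + 1608x − 7392) + (−(27/4)x² + (81/4)x − 567)
  16x³ − 136x² + 1608x − 7392 = (−(64/27)x + 352/27)(−(27/4)x² + (81/4)x − 567) + (0)
Last nonzero remainder: −(27/4)x² + (81/4)x − 567. Dividing through by −27/4 gives the monic gcd x² − 3x + 84.

84 − 3x + x²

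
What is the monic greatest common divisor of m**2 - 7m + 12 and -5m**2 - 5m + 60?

m - 3

By polynomial division,
  m**2 - 7m + 12 = (-1/5)(-5m**2 - 5m + 60) + (-8m + 24)
  -5m**2 - 5m + 60 = ((5/8)m + 5/2)(-8m + 24) + (0)
Last nonzero remainder: -8m + 24. Dividing through by -8 gives the monic gcd m - 3.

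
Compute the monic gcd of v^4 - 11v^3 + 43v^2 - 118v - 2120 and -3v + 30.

By polynomial division,
  v^4 - 11v^3 + 43v^2 - 118v - 2120 = (-(1/3)v^3 + (1/3)v^2 - 11v - 212/3)(-3v + 30) + (0)
Last nonzero remainder: -3v + 30. Dividing through by -3 gives the monic gcd v - 10.

v - 10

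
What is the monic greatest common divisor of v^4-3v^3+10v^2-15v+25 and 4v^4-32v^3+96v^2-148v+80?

Repeated division with remainder:
  v^4-3v^3+10v^2-15v+25 = (1/4)(4v^4-32v^3+96v^2-148v+80) + (5v^3-14v^2+22v+5)
  4v^4-32v^3+96v^2-148v+80 = ((4/5)v-104/25)(5v^3-14v^2+22v+5) + ((504/25)v^2-(1512/25)v+504/5)
  5v^3-14v^2+22v+5 = ((125/504)v+25/504)((504/25)v^2-(1512/25)v+504/5) + (0)
Last nonzero remainder: (504/25)v^2-(1512/25)v+504/5. Dividing through by 504/25 gives the monic gcd v^2-3v+5.

v^2-3v+5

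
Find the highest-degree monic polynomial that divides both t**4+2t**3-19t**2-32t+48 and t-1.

t-1

Repeated division with remainder:
  t**4+2t**3-19t**2-32t+48 = (t**3+3t**2-16t-48)(t-1) + (0)
The last nonzero remainder t-1 is already monic.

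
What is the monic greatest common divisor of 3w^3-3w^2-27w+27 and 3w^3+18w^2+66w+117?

w+3

By polynomial division,
  3w^3-3w^2-27w+27 = (3w^3+18w^2+66w+117) + (-21w^2-93w-90)
  3w^3+18w^2+66w+117 = (-(1/7)w-11/49)(-21w^2-93w-90) + ((1581/49)w+4743/49)
  -21w^2-93w-90 = (-(343/527)w-490/527)((1581/49)w+4743/49) + (0)
Last nonzero remainder: (1581/49)w+4743/49. Dividing through by 1581/49 gives the monic gcd w+3.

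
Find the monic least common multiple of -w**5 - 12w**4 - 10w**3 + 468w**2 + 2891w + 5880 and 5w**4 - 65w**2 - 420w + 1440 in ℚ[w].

w**7 + 5w**6 - 62w**5 - 394w**4 + 505w**3 + 8741w**2 + 6468w - 70560

Euclidean algorithm in ℚ[w]:
  -w**5 - 12w**4 - 10w**3 + 468w**2 + 2891w + 5880 = (-(1/5)w - 12/5)(5w**4 - 65w**2 - 420w + 1440) + (-23w**3 + 228w**2 + 2171w + 9336)
  5w**4 - 65w**2 - 420w + 1440 = (-(5/23)w - 1140/529)(-23w**3 + 228w**2 + 2171w + 9336) + ((475200/529)w**2 + (3326400/529)w + 11404800/529)
  -23w**3 + 228w**2 + 2171w + 9336 = (-(12167/475200)w + 205781/475200)((475200/529)w**2 + (3326400/529)w + 11404800/529) + (0)
Last nonzero remainder: (475200/529)w**2 + (3326400/529)w + 11404800/529. Dividing through by 475200/529 gives the monic gcd w**2 + 7w + 24.
Then lcm(f, g) = f·g / gcd(f, g); expanding and making the result monic gives the answer.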